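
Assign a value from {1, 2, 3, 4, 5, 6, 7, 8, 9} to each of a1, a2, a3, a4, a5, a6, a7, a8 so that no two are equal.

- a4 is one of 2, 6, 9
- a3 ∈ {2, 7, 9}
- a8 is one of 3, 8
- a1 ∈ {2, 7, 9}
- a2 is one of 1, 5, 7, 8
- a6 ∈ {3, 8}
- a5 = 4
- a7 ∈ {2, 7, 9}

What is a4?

6

a5's domain is down to {4}, so a5 = 4.
a6 and a8 between them cover only {3, 8} — a naked pair. Remove those values from a2.
a1, a3, a7 share exactly the 3 values {2, 7, 9}; by pigeonhole those values go to them, so strike 2, 7, 9 from a2, a4.
So a4 = 6.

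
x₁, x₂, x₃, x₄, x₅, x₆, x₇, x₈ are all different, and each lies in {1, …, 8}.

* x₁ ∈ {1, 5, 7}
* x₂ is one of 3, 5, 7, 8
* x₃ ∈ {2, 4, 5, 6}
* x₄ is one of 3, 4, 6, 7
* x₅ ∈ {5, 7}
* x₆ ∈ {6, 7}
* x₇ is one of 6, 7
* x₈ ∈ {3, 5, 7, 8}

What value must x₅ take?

The 8 variables together cover exactly {1, 2, 3, 4, 5, 6, 7, 8} — 8 values for 8 variables — and 1 appears only in x₁'s list, so x₁ = 1.
The 7 still-open variables draw from only 7 values {2, 3, 4, 5, 6, 7, 8}, so each is used; only x₃ can be 2, hence x₃ = 2.
The 6 still-open variables draw from only 6 values {3, 4, 5, 6, 7, 8}, so each is used; only x₄ can be 4, hence x₄ = 4.
The 2 variables x₆ and x₇ are confined to {6, 7}, which locks those values in; drop them from x₂, x₅, x₈.
So x₅ = 5.

5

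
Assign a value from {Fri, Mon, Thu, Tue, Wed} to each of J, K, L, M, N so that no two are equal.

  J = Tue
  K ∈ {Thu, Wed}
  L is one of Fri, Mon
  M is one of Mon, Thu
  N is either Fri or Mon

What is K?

J's domain is down to {Tue}, so J = Tue.
The 4 still-open variables draw from only 4 values {Fri, Mon, Thu, Wed}, so each is used; only K can be Wed, hence K = Wed.

Wed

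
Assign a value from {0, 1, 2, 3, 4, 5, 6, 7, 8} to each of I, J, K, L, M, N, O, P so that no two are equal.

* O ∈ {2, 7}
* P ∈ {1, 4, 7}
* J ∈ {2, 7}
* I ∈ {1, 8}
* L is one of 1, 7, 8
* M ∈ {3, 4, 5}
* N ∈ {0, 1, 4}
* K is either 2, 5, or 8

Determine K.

5

The 8 variables together cover exactly {0, 1, 2, 3, 4, 5, 7, 8} — 8 values for 8 variables — and 0 appears only in N's list, so N = 0.
Among the 7 still-open variables, 3 fits only M (and all 7 values in {1, 2, 3, 4, 5, 7, 8} must be used), so M = 3.
The 6 still-open variables draw from only 6 values {1, 2, 4, 5, 7, 8}, so each is used; only P can be 4, hence P = 4.
The 5 still-open variables together cover exactly {1, 2, 5, 7, 8} — 5 values for 5 variables — and 5 appears only in K's list, so K = 5.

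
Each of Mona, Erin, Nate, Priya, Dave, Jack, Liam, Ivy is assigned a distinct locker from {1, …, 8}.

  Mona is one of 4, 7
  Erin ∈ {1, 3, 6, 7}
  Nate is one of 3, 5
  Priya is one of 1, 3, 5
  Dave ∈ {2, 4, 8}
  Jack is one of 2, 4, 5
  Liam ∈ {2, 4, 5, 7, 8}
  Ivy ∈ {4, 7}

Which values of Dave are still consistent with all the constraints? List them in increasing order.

2, 8

The 8 variables together cover exactly {1, 2, 3, 4, 5, 6, 7, 8} — 8 values for 8 variables — and 6 appears only in Erin's list, so Erin = 6.
The 7 still-open variables together cover exactly {1, 2, 3, 4, 5, 7, 8} — 7 values for 7 variables — and 1 appears only in Priya's list, so Priya = 1.
The 6 still-open variables draw from only 6 values {2, 3, 4, 5, 7, 8}, so each is used; only Nate can be 3, hence Nate = 3.
Mona and Ivy between them cover only {4, 7} — a naked pair. Remove those values from Dave, Jack, Liam.
No further eliminations apply; Dave can still be any of 2, 8.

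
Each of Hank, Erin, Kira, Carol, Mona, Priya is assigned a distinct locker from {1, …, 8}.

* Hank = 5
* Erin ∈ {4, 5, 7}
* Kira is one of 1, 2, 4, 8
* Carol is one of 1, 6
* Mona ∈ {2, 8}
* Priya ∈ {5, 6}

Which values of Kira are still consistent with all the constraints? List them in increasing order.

2, 4, 8

Hank's domain is down to {5}, so Hank = 5. Eliminate 5 elsewhere: Erin, Priya.
Priya's domain is down to {6}, so Priya = 6. Strike 6 from Carol.
That leaves Carol = 1. So Kira can't be 1.
No further eliminations apply; Kira can still be any of 2, 4, 8.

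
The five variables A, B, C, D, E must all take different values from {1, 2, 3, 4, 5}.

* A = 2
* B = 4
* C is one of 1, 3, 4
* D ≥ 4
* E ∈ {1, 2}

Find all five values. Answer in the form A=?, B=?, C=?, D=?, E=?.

A has just one choice, so A = 2. So E can't be 2.
B's domain is down to {4}, so B = 4. Eliminate 4 elsewhere: C, D.
D must be 5 (only option left).
That leaves E = 1. Strike 1 from C.
C's domain is down to {3}, so C = 3.

A=2, B=4, C=3, D=5, E=1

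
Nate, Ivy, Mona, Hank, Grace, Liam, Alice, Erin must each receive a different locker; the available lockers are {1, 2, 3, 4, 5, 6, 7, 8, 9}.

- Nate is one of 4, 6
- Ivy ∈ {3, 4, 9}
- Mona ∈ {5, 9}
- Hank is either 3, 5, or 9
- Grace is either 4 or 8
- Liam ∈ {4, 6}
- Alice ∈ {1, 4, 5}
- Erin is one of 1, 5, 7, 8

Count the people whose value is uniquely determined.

3

The 8 variables draw from only 8 values {1, 3, 4, 5, 6, 7, 8, 9}, so each is used; only Erin can be 7, hence Erin = 7.
Among the 7 still-open variables, 1 fits only Alice (and all 7 values in {1, 3, 4, 5, 6, 8, 9} must be used), so Alice = 1.
Among the 6 still-open variables, 8 fits only Grace (and all 6 values in {3, 4, 5, 6, 8, 9} must be used), so Grace = 8.
The 2 variables Nate and Liam are confined to {4, 6}, which locks those values in; drop them from Ivy.
Determined: Grace=8, Alice=1, Erin=7. The other people each still have more than one consistent value. That makes 3.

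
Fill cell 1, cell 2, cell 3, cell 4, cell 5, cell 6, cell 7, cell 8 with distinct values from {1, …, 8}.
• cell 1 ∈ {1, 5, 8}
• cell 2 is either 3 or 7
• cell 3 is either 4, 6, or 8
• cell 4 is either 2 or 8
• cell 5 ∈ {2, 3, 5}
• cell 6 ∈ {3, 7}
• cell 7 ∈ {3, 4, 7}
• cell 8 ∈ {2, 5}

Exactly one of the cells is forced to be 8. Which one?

Among the 8 variables, 1 fits only cell 1 (and all 8 values in {1, 2, 3, 4, 5, 6, 7, 8} must be used), so cell 1 = 1.
The 7 still-open variables together cover exactly {2, 3, 4, 5, 6, 7, 8} — 7 values for 7 variables — and 6 appears only in cell 3's list, so cell 3 = 6.
Among the 6 still-open variables, 4 fits only cell 7 (and all 6 values in {2, 3, 4, 5, 7, 8} must be used), so cell 7 = 4.
The 5 still-open variables together cover exactly {2, 3, 5, 7, 8} — 5 values for 5 variables — and 8 appears only in cell 4's list, so cell 4 = 8.

cell 4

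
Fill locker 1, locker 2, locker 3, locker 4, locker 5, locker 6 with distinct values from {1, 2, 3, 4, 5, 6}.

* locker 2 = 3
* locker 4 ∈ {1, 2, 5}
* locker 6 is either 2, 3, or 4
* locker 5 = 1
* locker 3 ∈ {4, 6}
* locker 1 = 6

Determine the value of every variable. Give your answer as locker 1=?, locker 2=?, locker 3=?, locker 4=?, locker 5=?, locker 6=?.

locker 1=6, locker 2=3, locker 3=4, locker 4=5, locker 5=1, locker 6=2

locker 1 must be 6 (only option left). Remove 6 from locker 3.
locker 2's domain is down to {3}, so locker 2 = 3. Strike 3 from locker 6.
locker 3's domain is down to {4}, so locker 3 = 4. Remove 4 from locker 6.
locker 5 must be 1 (only option left). Eliminate 1 elsewhere: locker 4.
locker 6 must be 2 (only option left). Strike 2 from locker 4.
locker 4 has just one choice, so locker 4 = 5.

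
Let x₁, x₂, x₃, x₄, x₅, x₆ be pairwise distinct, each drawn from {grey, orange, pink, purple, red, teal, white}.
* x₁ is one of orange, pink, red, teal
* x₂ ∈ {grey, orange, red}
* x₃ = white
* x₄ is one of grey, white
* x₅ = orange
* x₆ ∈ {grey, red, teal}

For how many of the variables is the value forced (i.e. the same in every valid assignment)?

6

x₃ has just one choice, so x₃ = white. So x₄ can't be white.
x₄ must be grey (only option left). So x₂, x₆ can't be grey.
x₅ must be orange (only option left). So x₁, x₂ can't be orange.
x₂ has just one choice, so x₂ = red. Remove red from x₁, x₆.
x₆'s domain is down to {teal}, so x₆ = teal. So x₁ can't be teal.
That leaves x₁ = pink.
Every variable is fixed: x₁=pink, x₂=red, x₃=white, x₄=grey, x₅=orange, x₆=teal. That makes 6.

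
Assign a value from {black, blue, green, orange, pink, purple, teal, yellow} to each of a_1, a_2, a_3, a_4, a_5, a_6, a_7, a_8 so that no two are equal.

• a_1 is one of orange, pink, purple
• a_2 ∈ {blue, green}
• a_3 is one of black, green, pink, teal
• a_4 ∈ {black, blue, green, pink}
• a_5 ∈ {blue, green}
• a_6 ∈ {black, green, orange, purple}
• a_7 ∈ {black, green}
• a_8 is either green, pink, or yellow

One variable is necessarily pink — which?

The 8 variables draw from only 8 values {black, blue, green, orange, pink, purple, teal, yellow}, so each is used; only a_3 can be teal, hence a_3 = teal.
Among the 7 still-open variables, yellow fits only a_8 (and all 7 values in {black, blue, green, orange, pink, purple, yellow} must be used), so a_8 = yellow.
a_2 and a_5 share exactly the 2 values {blue, green}; by pigeonhole those values go to them, so strike blue, green from a_4, a_6, a_7.
a_7's domain is down to {black}, so a_7 = black. Strike black from a_4, a_6.
So pink goes to a_4.

a_4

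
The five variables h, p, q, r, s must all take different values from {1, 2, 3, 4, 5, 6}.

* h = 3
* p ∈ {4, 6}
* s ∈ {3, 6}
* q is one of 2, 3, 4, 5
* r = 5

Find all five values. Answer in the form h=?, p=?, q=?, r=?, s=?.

h=3, p=4, q=2, r=5, s=6

h must be 3 (only option left). Eliminate 3 elsewhere: q, s.
r has just one choice, so r = 5. Remove 5 from q.
That leaves s = 6. Strike 6 from p.
p's domain is down to {4}, so p = 4. Eliminate 4 elsewhere: q.
q must be 2 (only option left).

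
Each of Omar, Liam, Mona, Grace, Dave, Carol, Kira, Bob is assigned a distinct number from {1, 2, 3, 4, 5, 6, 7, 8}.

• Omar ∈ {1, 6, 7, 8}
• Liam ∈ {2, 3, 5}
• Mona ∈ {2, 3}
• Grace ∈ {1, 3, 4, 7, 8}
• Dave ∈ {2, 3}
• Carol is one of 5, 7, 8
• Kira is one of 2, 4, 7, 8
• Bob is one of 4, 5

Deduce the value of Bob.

The 8 variables together cover exactly {1, 2, 3, 4, 5, 6, 7, 8} — 8 values for 8 variables — and 6 appears only in Omar's list, so Omar = 6.
The 7 still-open variables draw from only 7 values {1, 2, 3, 4, 5, 7, 8}, so each is used; only Grace can be 1, hence Grace = 1.
Mona and Dave share exactly the 2 values {2, 3}; by pigeonhole those values go to them, so strike 2, 3 from Liam, Kira.
Liam must be 5 (only option left). So Carol, Bob can't be 5.
So Bob = 4.

4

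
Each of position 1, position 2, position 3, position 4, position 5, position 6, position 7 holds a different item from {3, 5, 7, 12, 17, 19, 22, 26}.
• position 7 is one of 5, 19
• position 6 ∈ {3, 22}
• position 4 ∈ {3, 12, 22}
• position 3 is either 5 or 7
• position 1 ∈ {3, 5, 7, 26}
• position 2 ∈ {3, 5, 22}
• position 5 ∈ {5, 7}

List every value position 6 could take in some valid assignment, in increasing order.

3, 22

Among the 7 variables, 12 fits only position 4 (and all 7 values in {3, 5, 7, 12, 19, 22, 26} must be used), so position 4 = 12.
Among the 6 still-open variables, 19 fits only position 7 (and all 6 values in {3, 5, 7, 19, 22, 26} must be used), so position 7 = 19.
The 5 still-open variables together cover exactly {3, 5, 7, 22, 26} — 5 values for 5 variables — and 26 appears only in position 1's list, so position 1 = 26.
position 3 and position 5 share exactly the 2 values {5, 7}; by pigeonhole those values go to them, so strike 5, 7 from position 2.
No further eliminations apply; position 6 can still be any of 3, 22.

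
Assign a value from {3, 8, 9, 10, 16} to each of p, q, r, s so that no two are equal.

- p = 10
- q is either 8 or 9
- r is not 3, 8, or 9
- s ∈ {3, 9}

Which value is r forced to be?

p must be 10 (only option left). Strike 10 from r.
So r = 16.

16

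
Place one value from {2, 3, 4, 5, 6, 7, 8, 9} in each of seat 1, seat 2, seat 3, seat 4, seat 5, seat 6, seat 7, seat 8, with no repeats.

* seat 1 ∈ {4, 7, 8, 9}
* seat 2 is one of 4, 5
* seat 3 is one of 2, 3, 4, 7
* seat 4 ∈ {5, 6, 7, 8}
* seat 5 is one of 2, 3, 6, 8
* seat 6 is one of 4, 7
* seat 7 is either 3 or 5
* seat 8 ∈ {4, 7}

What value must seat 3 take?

The 8 variables together cover exactly {2, 3, 4, 5, 6, 7, 8, 9} — 8 values for 8 variables — and 9 appears only in seat 1's list, so seat 1 = 9.
seat 6 and seat 8 between them cover only {4, 7} — a naked pair. Remove those values from seat 2, seat 3, seat 4.
seat 2 has just one choice, so seat 2 = 5. Remove 5 from seat 4, seat 7.
That leaves seat 7 = 3. Eliminate 3 elsewhere: seat 3, seat 5.
So seat 3 = 2.

2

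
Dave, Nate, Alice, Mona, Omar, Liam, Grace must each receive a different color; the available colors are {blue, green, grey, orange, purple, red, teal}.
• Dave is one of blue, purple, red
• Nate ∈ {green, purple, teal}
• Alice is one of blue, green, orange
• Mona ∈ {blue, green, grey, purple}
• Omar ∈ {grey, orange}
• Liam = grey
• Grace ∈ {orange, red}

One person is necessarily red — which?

Grace

Liam has just one choice, so Liam = grey. Eliminate grey elsewhere: Mona, Omar.
Omar's domain is down to {orange}, so Omar = orange. Remove orange from Alice, Grace.
So red goes to Grace.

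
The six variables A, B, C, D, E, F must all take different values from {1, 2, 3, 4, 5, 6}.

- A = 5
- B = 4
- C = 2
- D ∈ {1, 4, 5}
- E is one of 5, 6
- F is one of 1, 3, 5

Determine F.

3

A's domain is down to {5}, so A = 5. Strike 5 from D, E, F.
That leaves B = 4. So D can't be 4.
That leaves C = 2.
That leaves D = 1. Remove 1 from F.
So F = 3.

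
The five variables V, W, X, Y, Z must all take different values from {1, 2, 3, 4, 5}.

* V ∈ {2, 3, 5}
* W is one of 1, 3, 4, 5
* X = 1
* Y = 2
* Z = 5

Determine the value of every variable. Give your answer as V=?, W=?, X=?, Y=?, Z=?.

V=3, W=4, X=1, Y=2, Z=5

X's domain is down to {1}, so X = 1. Eliminate 1 elsewhere: W.
That leaves Y = 2. Remove 2 from V.
That leaves Z = 5. So V, W can't be 5.
V must be 3 (only option left). So W can't be 3.
That leaves W = 4.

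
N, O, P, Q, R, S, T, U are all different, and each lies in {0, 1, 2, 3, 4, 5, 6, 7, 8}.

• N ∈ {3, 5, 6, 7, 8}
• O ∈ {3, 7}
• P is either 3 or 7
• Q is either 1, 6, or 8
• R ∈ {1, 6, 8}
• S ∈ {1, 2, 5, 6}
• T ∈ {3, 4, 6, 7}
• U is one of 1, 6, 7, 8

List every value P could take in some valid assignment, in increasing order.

3, 7

Among the 8 variables, 2 fits only S (and all 8 values in {1, 2, 3, 4, 5, 6, 7, 8} must be used), so S = 2.
The 7 still-open variables together cover exactly {1, 3, 4, 5, 6, 7, 8} — 7 values for 7 variables — and 4 appears only in T's list, so T = 4.
Among the 6 still-open variables, 5 fits only N (and all 6 values in {1, 3, 5, 6, 7, 8} must be used), so N = 5.
O and P share exactly the 2 values {3, 7}; by pigeonhole those values go to them, so strike 3, 7 from U.
No further eliminations apply; P can still be any of 3, 7.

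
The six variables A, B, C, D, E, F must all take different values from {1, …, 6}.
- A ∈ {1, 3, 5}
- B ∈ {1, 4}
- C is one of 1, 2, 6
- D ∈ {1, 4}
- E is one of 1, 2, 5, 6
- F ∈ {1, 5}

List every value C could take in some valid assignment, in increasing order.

Among the 6 variables, 3 fits only A (and all 6 values in {1, 2, 3, 4, 5, 6} must be used), so A = 3.
B and D between them cover only {1, 4} — a naked pair. Remove those values from C, E, F.
F must be 5 (only option left). Remove 5 from E.
No further eliminations apply; C can still be any of 2, 6.

2, 6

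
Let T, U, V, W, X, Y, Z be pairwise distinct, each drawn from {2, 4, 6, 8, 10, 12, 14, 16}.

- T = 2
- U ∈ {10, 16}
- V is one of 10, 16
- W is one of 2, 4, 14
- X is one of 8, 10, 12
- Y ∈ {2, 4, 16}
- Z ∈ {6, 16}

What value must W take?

14

T has just one choice, so T = 2. So W, Y can't be 2.
The 2 variables U and V are confined to {10, 16}, which locks those values in; drop them from X, Y, Z.
That leaves Y = 4. Eliminate 4 elsewhere: W.
So W = 14.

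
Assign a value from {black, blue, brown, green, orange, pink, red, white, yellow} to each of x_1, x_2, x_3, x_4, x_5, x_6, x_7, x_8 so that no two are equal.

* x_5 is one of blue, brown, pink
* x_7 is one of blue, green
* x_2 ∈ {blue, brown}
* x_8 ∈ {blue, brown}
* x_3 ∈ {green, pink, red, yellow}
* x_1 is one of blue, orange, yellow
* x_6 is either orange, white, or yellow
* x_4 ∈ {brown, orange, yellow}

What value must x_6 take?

Among the 8 variables, red fits only x_3 (and all 8 values in {blue, brown, green, orange, pink, red, white, yellow} must be used), so x_3 = red.
The 7 still-open variables together cover exactly {blue, brown, green, orange, pink, white, yellow} — 7 values for 7 variables — and green appears only in x_7's list, so x_7 = green.
The 6 still-open variables draw from only 6 values {blue, brown, orange, pink, white, yellow}, so each is used; only x_5 can be pink, hence x_5 = pink.
The 5 still-open variables together cover exactly {blue, brown, orange, white, yellow} — 5 values for 5 variables — and white appears only in x_6's list, so x_6 = white.

white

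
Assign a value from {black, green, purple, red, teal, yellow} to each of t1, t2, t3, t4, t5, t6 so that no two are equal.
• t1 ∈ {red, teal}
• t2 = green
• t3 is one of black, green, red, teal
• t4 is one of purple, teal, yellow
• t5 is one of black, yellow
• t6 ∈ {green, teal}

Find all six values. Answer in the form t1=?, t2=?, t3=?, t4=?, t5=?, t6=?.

t1=red, t2=green, t3=black, t4=purple, t5=yellow, t6=teal

t2 must be green (only option left). So t3, t6 can't be green.
t6 has just one choice, so t6 = teal. So t1, t3, t4 can't be teal.
That leaves t1 = red. So t3 can't be red.
t3's domain is down to {black}, so t3 = black. Strike black from t5.
t5 has just one choice, so t5 = yellow. Remove yellow from t4.
That leaves t4 = purple.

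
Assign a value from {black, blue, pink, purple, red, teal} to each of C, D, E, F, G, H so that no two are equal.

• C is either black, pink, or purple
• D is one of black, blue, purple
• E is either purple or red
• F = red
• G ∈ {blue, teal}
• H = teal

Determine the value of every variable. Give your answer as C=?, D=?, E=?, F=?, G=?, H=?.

C=pink, D=black, E=purple, F=red, G=blue, H=teal

F's domain is down to {red}, so F = red. Remove red from E.
H has just one choice, so H = teal. So G can't be teal.
E has just one choice, so E = purple. Eliminate purple elsewhere: C, D.
G's domain is down to {blue}, so G = blue. Remove blue from D.
That leaves D = black. Eliminate black elsewhere: C.
C has just one choice, so C = pink.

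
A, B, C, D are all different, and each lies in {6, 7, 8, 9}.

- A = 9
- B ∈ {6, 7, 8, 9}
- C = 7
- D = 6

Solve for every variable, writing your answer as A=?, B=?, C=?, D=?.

A must be 9 (only option left). Eliminate 9 elsewhere: B.
C has just one choice, so C = 7. Strike 7 from B.
That leaves D = 6. Strike 6 from B.
That leaves B = 8.

A=9, B=8, C=7, D=6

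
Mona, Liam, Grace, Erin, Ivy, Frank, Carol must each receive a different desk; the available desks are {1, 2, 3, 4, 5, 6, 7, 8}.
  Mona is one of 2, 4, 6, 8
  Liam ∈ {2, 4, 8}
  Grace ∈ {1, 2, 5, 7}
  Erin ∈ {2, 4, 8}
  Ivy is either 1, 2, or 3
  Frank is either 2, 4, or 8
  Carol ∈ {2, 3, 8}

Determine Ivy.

The 3 variables Liam, Erin, Frank are confined to {2, 4, 8}, which locks those values in; drop them from Mona, Grace, Ivy, Carol.
Mona has just one choice, so Mona = 6.
Carol must be 3 (only option left). Remove 3 from Ivy.
So Ivy = 1.

1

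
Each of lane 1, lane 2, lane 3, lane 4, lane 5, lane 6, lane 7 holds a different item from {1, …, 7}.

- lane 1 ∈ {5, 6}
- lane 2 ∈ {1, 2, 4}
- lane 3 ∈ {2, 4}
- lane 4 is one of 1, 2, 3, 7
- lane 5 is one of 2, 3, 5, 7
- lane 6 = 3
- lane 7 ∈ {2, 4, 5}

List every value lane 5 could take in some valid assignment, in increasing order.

lane 6 must be 3 (only option left). Eliminate 3 elsewhere: lane 4, lane 5.
The 6 still-open variables together cover exactly {1, 2, 4, 5, 6, 7} — 6 values for 6 variables — and 6 appears only in lane 1's list, so lane 1 = 6.
No further eliminations apply; lane 5 can still be any of 2, 5, 7.

2, 5, 7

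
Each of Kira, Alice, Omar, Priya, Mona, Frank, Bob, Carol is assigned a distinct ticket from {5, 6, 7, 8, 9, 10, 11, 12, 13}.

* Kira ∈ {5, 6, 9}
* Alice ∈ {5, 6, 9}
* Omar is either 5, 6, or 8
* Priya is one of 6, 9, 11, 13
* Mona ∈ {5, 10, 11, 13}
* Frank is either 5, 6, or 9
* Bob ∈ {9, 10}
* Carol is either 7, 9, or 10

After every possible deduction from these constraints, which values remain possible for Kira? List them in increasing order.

The 8 variables draw from only 8 values {5, 6, 7, 8, 9, 10, 11, 13}, so each is used; only Carol can be 7, hence Carol = 7.
The 7 still-open variables together cover exactly {5, 6, 8, 9, 10, 11, 13} — 7 values for 7 variables — and 8 appears only in Omar's list, so Omar = 8.
Kira, Alice, Frank between them cover only {5, 6, 9} — a naked triple. Remove those values from Priya, Mona, Bob.
Bob must be 10 (only option left). Remove 10 from Mona.
No further eliminations apply; Kira can still be any of 5, 6, 9.

5, 6, 9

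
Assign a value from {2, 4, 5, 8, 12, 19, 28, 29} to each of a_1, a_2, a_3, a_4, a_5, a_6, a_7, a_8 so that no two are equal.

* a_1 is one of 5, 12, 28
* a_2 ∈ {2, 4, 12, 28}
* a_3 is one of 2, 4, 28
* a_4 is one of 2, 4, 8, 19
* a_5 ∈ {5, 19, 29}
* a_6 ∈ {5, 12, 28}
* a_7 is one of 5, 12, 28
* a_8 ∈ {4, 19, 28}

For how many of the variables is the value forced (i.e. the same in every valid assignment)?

3

The 8 variables draw from only 8 values {2, 4, 5, 8, 12, 19, 28, 29}, so each is used; only a_4 can be 8, hence a_4 = 8.
The 7 still-open variables draw from only 7 values {2, 4, 5, 12, 19, 28, 29}, so each is used; only a_5 can be 29, hence a_5 = 29.
Among the 6 still-open variables, 19 fits only a_8 (and all 6 values in {2, 4, 5, 12, 19, 28} must be used), so a_8 = 19.
The 3 variables a_1, a_6, a_7 are confined to {5, 12, 28}, which locks those values in; drop them from a_2, a_3.
Determined: a_4=8, a_5=29, a_8=19. The other variables each still have more than one consistent value. That makes 3.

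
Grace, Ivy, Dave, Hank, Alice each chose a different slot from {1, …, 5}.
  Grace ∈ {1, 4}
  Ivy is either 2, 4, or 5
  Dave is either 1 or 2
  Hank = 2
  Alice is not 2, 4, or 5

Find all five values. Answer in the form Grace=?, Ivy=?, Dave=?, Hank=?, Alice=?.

Grace=4, Ivy=5, Dave=1, Hank=2, Alice=3

Hank must be 2 (only option left). So Ivy, Dave can't be 2.
That leaves Dave = 1. Eliminate 1 elsewhere: Grace, Alice.
That leaves Alice = 3.
Grace has just one choice, so Grace = 4. Eliminate 4 elsewhere: Ivy.
Ivy must be 5 (only option left).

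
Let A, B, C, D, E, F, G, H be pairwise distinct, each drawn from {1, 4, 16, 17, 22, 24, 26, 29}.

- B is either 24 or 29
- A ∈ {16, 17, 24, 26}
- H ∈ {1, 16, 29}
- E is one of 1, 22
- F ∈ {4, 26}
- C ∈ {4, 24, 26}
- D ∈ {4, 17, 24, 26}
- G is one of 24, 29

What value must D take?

The 8 variables draw from only 8 values {1, 4, 16, 17, 22, 24, 26, 29}, so each is used; only E can be 22, hence E = 22.
The 7 still-open variables together cover exactly {1, 4, 16, 17, 24, 26, 29} — 7 values for 7 variables — and 1 appears only in H's list, so H = 1.
Among the 6 still-open variables, 16 fits only A (and all 6 values in {4, 16, 17, 24, 26, 29} must be used), so A = 16.
The 5 still-open variables together cover exactly {4, 17, 24, 26, 29} — 5 values for 5 variables — and 17 appears only in D's list, so D = 17.

17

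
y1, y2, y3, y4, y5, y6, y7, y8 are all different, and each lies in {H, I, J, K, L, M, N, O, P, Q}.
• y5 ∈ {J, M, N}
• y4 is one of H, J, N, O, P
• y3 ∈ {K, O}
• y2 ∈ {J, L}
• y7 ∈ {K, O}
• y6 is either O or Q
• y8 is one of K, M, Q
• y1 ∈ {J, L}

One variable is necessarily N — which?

y5

y1 and y2 share exactly the 2 values {J, L}; by pigeonhole those values go to them, so strike J, L from y4, y5.
y3 and y7 share exactly the 2 values {K, O}; by pigeonhole those values go to them, so strike K, O from y4, y6, y8.
y6 must be Q (only option left). Remove Q from y8.
y8's domain is down to {M}, so y8 = M. So y5 can't be M.
So N goes to y5.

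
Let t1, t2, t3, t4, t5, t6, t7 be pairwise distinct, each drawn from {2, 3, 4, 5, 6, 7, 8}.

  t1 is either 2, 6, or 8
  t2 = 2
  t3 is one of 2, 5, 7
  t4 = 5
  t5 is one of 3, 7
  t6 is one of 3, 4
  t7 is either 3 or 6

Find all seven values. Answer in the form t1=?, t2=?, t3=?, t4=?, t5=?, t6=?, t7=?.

t2's domain is down to {2}, so t2 = 2. Remove 2 from t1, t3.
t4's domain is down to {5}, so t4 = 5. Remove 5 from t3.
t3 must be 7 (only option left). So t5 can't be 7.
t5 must be 3 (only option left). Remove 3 from t6, t7.
t6 has just one choice, so t6 = 4.
t7 must be 6 (only option left). Strike 6 from t1.
t1's domain is down to {8}, so t1 = 8.

t1=8, t2=2, t3=7, t4=5, t5=3, t6=4, t7=6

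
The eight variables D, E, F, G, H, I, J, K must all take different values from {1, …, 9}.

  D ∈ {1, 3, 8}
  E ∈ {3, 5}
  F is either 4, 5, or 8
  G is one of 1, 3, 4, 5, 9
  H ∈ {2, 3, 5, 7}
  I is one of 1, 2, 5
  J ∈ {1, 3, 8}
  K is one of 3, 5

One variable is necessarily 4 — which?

The 8 variables draw from only 8 values {1, 2, 3, 4, 5, 7, 8, 9}, so each is used; only H can be 7, hence H = 7.
The 7 still-open variables draw from only 7 values {1, 2, 3, 4, 5, 8, 9}, so each is used; only I can be 2, hence I = 2.
Among the 6 still-open variables, 9 fits only G (and all 6 values in {1, 3, 4, 5, 8, 9} must be used), so G = 9.
The 5 still-open variables draw from only 5 values {1, 3, 4, 5, 8}, so each is used; only F can be 4, hence F = 4.

F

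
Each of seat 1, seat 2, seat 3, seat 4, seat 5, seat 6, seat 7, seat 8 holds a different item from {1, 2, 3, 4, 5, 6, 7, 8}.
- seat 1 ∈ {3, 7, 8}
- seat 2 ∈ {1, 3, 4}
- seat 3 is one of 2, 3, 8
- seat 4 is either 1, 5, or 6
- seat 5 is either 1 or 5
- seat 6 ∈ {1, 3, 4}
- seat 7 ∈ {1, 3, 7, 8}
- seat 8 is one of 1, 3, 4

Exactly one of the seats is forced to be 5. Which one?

The 8 variables together cover exactly {1, 2, 3, 4, 5, 6, 7, 8} — 8 values for 8 variables — and 2 appears only in seat 3's list, so seat 3 = 2.
The 7 still-open variables draw from only 7 values {1, 3, 4, 5, 6, 7, 8}, so each is used; only seat 4 can be 6, hence seat 4 = 6.
The 6 still-open variables draw from only 6 values {1, 3, 4, 5, 7, 8}, so each is used; only seat 5 can be 5, hence seat 5 = 5.

seat 5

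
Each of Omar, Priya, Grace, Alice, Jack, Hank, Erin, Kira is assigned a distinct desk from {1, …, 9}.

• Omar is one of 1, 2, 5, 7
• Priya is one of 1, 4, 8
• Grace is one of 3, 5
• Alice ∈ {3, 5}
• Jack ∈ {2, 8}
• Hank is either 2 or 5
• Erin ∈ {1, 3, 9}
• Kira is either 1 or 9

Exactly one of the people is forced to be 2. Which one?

Hank

Among the 8 variables, 4 fits only Priya (and all 8 values in {1, 2, 3, 4, 5, 7, 8, 9} must be used), so Priya = 4.
The 7 still-open variables draw from only 7 values {1, 2, 3, 5, 7, 8, 9}, so each is used; only Omar can be 7, hence Omar = 7.
The 6 still-open variables together cover exactly {1, 2, 3, 5, 8, 9} — 6 values for 6 variables — and 8 appears only in Jack's list, so Jack = 8.
The 5 still-open variables draw from only 5 values {1, 2, 3, 5, 9}, so each is used; only Hank can be 2, hence Hank = 2.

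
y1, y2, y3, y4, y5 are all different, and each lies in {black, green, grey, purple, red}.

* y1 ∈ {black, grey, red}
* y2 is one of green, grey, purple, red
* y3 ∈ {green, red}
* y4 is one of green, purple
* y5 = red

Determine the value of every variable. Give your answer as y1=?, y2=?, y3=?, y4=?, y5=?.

y1=black, y2=grey, y3=green, y4=purple, y5=red

y5 must be red (only option left). So y1, y2, y3 can't be red.
y3 has just one choice, so y3 = green. So y2, y4 can't be green.
y4 must be purple (only option left). Strike purple from y2.
That leaves y2 = grey. Strike grey from y1.
y1's domain is down to {black}, so y1 = black.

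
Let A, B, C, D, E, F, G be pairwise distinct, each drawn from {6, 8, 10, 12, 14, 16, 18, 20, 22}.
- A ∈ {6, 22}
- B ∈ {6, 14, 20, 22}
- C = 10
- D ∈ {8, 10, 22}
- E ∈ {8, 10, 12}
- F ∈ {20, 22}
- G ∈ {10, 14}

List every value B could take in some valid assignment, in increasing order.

C must be 10 (only option left). Strike 10 from D, E, G.
G has just one choice, so G = 14. Eliminate 14 elsewhere: B.
Among the 5 still-open variables, 12 fits only E (and all 5 values in {6, 8, 12, 20, 22} must be used), so E = 12.
Among the 4 still-open variables, 8 fits only D (and all 4 values in {6, 8, 20, 22} must be used), so D = 8.
No further eliminations apply; B can still be any of 6, 20, 22.

6, 20, 22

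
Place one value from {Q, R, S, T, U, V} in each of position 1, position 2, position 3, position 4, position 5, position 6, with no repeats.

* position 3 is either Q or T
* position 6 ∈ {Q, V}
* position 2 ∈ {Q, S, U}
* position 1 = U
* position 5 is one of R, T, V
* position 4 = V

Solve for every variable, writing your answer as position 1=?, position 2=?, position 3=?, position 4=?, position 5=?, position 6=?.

position 1=U, position 2=S, position 3=T, position 4=V, position 5=R, position 6=Q

position 1 has just one choice, so position 1 = U. Strike U from position 2.
position 4 has just one choice, so position 4 = V. Eliminate V elsewhere: position 5, position 6.
position 6 has just one choice, so position 6 = Q. Strike Q from position 2, position 3.
position 2 must be S (only option left).
position 3 has just one choice, so position 3 = T. Strike T from position 5.
position 5 has just one choice, so position 5 = R.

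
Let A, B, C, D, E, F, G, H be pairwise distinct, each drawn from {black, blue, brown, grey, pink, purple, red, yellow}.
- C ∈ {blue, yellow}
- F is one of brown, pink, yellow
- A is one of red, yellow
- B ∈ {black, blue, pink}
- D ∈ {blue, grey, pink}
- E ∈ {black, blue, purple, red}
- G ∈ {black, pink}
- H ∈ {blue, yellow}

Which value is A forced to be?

red

Among the 8 variables, brown fits only F (and all 8 values in {black, blue, brown, grey, pink, purple, red, yellow} must be used), so F = brown.
The 7 still-open variables draw from only 7 values {black, blue, grey, pink, purple, red, yellow}, so each is used; only D can be grey, hence D = grey.
The 6 still-open variables draw from only 6 values {black, blue, pink, purple, red, yellow}, so each is used; only E can be purple, hence E = purple.
Among the 5 still-open variables, red fits only A (and all 5 values in {black, blue, pink, red, yellow} must be used), so A = red.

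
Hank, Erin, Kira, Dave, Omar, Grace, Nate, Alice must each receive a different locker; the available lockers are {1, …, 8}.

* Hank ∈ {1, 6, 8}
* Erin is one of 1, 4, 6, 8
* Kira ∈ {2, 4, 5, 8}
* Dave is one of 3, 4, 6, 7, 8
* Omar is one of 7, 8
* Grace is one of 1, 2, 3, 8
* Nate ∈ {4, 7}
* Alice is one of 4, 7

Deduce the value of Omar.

8

Among the 8 variables, 5 fits only Kira (and all 8 values in {1, 2, 3, 4, 5, 6, 7, 8} must be used), so Kira = 5.
The 7 still-open variables draw from only 7 values {1, 2, 3, 4, 6, 7, 8}, so each is used; only Grace can be 2, hence Grace = 2.
Among the 6 still-open variables, 3 fits only Dave (and all 6 values in {1, 3, 4, 6, 7, 8} must be used), so Dave = 3.
The 2 variables Nate and Alice are confined to {4, 7}, which locks those values in; drop them from Erin, Omar.
So Omar = 8.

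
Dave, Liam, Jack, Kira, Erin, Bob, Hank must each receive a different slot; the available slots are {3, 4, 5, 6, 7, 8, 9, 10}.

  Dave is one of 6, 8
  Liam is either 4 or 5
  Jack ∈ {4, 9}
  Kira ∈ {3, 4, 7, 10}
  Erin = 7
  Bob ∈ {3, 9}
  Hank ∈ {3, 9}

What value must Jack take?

4

Erin has just one choice, so Erin = 7. Eliminate 7 elsewhere: Kira.
Bob and Hank share exactly the 2 values {3, 9}; by pigeonhole those values go to them, so strike 3, 9 from Jack, Kira.
So Jack = 4.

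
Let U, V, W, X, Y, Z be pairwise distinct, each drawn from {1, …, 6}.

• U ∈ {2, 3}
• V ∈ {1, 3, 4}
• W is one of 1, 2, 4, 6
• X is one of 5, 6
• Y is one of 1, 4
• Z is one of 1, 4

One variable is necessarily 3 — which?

V

The 6 variables together cover exactly {1, 2, 3, 4, 5, 6} — 6 values for 6 variables — and 5 appears only in X's list, so X = 5.
The 5 still-open variables together cover exactly {1, 2, 3, 4, 6} — 5 values for 5 variables — and 6 appears only in W's list, so W = 6.
The 4 still-open variables together cover exactly {1, 2, 3, 4} — 4 values for 4 variables — and 2 appears only in U's list, so U = 2.
The 3 still-open variables draw from only 3 values {1, 3, 4}, so each is used; only V can be 3, hence V = 3.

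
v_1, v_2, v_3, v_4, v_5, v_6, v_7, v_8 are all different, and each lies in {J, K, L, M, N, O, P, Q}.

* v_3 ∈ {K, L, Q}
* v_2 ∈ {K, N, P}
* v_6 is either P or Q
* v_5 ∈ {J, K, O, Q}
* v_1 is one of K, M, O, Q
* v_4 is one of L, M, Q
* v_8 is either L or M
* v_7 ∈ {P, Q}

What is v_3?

Among the 8 variables, J fits only v_5 (and all 8 values in {J, K, L, M, N, O, P, Q} must be used), so v_5 = J.
The 7 still-open variables draw from only 7 values {K, L, M, N, O, P, Q}, so each is used; only v_2 can be N, hence v_2 = N.
The 6 still-open variables draw from only 6 values {K, L, M, O, P, Q}, so each is used; only v_1 can be O, hence v_1 = O.
Among the 5 still-open variables, K fits only v_3 (and all 5 values in {K, L, M, P, Q} must be used), so v_3 = K.

K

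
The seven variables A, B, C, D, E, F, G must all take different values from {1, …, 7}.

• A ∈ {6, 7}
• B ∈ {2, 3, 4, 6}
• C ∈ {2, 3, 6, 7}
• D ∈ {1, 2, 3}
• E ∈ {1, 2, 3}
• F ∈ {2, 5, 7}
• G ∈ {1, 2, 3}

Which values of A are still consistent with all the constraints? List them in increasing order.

6, 7

The 7 variables together cover exactly {1, 2, 3, 4, 5, 6, 7} — 7 values for 7 variables — and 4 appears only in B's list, so B = 4.
The 6 still-open variables together cover exactly {1, 2, 3, 5, 6, 7} — 6 values for 6 variables — and 5 appears only in F's list, so F = 5.
D, E, G share exactly the 3 values {1, 2, 3}; by pigeonhole those values go to them, so strike 1, 2, 3 from C.
No further eliminations apply; A can still be any of 6, 7.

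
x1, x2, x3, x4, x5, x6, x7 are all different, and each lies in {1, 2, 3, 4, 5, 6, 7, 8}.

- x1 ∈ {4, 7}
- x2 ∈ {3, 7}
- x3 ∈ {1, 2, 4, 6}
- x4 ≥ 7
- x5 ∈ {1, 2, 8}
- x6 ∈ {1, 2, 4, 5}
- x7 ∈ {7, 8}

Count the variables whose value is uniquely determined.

2

x4 and x7 between them cover only {7, 8} — a naked pair. Remove those values from x1, x2, x5.
That leaves x1 = 4. Remove 4 from x3, x6.
x2's domain is down to {3}, so x2 = 3.
Determined: x1=4, x2=3. The other variables each still have more than one consistent value. That makes 2.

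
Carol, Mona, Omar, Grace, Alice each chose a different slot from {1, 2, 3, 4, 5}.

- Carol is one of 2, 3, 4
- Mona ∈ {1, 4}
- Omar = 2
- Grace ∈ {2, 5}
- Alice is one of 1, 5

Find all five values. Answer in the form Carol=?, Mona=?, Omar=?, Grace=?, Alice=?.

Omar has just one choice, so Omar = 2. Eliminate 2 elsewhere: Carol, Grace.
Grace's domain is down to {5}, so Grace = 5. Remove 5 from Alice.
That leaves Alice = 1. Remove 1 from Mona.
Mona's domain is down to {4}, so Mona = 4. Eliminate 4 elsewhere: Carol.
Carol must be 3 (only option left).

Carol=3, Mona=4, Omar=2, Grace=5, Alice=1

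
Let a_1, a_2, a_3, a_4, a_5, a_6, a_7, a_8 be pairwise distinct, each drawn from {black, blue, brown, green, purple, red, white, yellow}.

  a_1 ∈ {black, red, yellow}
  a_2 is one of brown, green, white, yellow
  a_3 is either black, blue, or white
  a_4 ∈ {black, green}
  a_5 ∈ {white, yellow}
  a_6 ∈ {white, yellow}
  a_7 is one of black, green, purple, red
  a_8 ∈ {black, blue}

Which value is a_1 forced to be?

The 8 variables draw from only 8 values {black, blue, brown, green, purple, red, white, yellow}, so each is used; only a_2 can be brown, hence a_2 = brown.
The 7 still-open variables draw from only 7 values {black, blue, green, purple, red, white, yellow}, so each is used; only a_7 can be purple, hence a_7 = purple.
Among the 6 still-open variables, green fits only a_4 (and all 6 values in {black, blue, green, red, white, yellow} must be used), so a_4 = green.
The 5 still-open variables together cover exactly {black, blue, red, white, yellow} — 5 values for 5 variables — and red appears only in a_1's list, so a_1 = red.

red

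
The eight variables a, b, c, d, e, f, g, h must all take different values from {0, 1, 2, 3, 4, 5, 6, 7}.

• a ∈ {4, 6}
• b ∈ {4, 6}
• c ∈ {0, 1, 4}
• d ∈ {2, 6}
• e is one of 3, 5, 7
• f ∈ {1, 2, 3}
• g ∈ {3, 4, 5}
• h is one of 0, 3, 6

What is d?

2

The 8 variables draw from only 8 values {0, 1, 2, 3, 4, 5, 6, 7}, so each is used; only e can be 7, hence e = 7.
The 7 still-open variables together cover exactly {0, 1, 2, 3, 4, 5, 6} — 7 values for 7 variables — and 5 appears only in g's list, so g = 5.
a and b share exactly the 2 values {4, 6}; by pigeonhole those values go to them, so strike 4, 6 from c, d, h.
So d = 2.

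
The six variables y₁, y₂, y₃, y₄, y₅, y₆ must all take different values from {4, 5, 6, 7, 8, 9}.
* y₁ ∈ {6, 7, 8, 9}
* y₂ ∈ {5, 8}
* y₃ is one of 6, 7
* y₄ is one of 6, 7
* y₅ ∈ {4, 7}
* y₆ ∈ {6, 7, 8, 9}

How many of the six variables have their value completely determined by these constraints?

The 6 variables together cover exactly {4, 5, 6, 7, 8, 9} — 6 values for 6 variables — and 4 appears only in y₅'s list, so y₅ = 4.
The 5 still-open variables together cover exactly {5, 6, 7, 8, 9} — 5 values for 5 variables — and 5 appears only in y₂'s list, so y₂ = 5.
The 2 variables y₃ and y₄ are confined to {6, 7}, which locks those values in; drop them from y₁, y₆.
Determined: y₂=5, y₅=4. The other variables each still have more than one consistent value. That makes 2.

2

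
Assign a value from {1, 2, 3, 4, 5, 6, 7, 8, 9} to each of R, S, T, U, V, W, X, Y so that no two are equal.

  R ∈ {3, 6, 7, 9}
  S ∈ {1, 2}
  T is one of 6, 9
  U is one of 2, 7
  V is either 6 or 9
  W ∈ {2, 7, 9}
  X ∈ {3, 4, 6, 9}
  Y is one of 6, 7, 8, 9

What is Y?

The 8 variables draw from only 8 values {1, 2, 3, 4, 6, 7, 8, 9}, so each is used; only S can be 1, hence S = 1.
Among the 7 still-open variables, 4 fits only X (and all 7 values in {2, 3, 4, 6, 7, 8, 9} must be used), so X = 4.
The 6 still-open variables together cover exactly {2, 3, 6, 7, 8, 9} — 6 values for 6 variables — and 3 appears only in R's list, so R = 3.
The 5 still-open variables draw from only 5 values {2, 6, 7, 8, 9}, so each is used; only Y can be 8, hence Y = 8.

8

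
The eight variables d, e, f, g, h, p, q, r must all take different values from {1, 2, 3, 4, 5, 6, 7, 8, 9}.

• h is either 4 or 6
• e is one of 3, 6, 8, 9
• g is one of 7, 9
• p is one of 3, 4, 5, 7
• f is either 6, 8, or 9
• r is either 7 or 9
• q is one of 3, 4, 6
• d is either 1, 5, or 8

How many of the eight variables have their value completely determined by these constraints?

2

The 8 variables together cover exactly {1, 3, 4, 5, 6, 7, 8, 9} — 8 values for 8 variables — and 1 appears only in d's list, so d = 1.
Among the 7 still-open variables, 5 fits only p (and all 7 values in {3, 4, 5, 6, 7, 8, 9} must be used), so p = 5.
g and r between them cover only {7, 9} — a naked pair. Remove those values from e, f.
Determined: d=1, p=5. The other variables each still have more than one consistent value. That makes 2.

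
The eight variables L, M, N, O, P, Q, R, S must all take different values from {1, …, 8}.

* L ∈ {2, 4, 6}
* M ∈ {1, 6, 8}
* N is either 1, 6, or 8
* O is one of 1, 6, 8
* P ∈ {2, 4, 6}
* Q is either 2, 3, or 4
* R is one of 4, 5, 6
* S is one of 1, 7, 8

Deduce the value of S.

The 8 variables together cover exactly {1, 2, 3, 4, 5, 6, 7, 8} — 8 values for 8 variables — and 3 appears only in Q's list, so Q = 3.
The 7 still-open variables together cover exactly {1, 2, 4, 5, 6, 7, 8} — 7 values for 7 variables — and 5 appears only in R's list, so R = 5.
Among the 6 still-open variables, 7 fits only S (and all 6 values in {1, 2, 4, 6, 7, 8} must be used), so S = 7.

7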